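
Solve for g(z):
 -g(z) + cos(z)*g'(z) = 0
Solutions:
 g(z) = C1*sqrt(sin(z) + 1)/sqrt(sin(z) - 1)


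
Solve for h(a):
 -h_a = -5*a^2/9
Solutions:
 h(a) = C1 + 5*a^3/27


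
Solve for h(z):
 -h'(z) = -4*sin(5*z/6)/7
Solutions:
 h(z) = C1 - 24*cos(5*z/6)/35


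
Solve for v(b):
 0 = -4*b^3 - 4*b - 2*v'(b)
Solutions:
 v(b) = C1 - b^4/2 - b^2


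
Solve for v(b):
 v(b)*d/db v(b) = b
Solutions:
 v(b) = -sqrt(C1 + b^2)
 v(b) = sqrt(C1 + b^2)


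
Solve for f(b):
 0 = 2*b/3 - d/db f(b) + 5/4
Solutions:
 f(b) = C1 + b^2/3 + 5*b/4


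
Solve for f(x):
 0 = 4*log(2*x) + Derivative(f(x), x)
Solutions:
 f(x) = C1 - 4*x*log(x) - x*log(16) + 4*x


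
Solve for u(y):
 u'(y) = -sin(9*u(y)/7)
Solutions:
 y + 7*log(cos(9*u(y)/7) - 1)/18 - 7*log(cos(9*u(y)/7) + 1)/18 = C1


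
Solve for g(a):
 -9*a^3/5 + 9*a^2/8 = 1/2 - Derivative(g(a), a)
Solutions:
 g(a) = C1 + 9*a^4/20 - 3*a^3/8 + a/2


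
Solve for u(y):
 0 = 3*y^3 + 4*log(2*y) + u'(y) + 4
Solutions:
 u(y) = C1 - 3*y^4/4 - 4*y*log(y) - y*log(16)


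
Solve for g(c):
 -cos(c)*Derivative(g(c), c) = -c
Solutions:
 g(c) = C1 + Integral(c/cos(c), c)


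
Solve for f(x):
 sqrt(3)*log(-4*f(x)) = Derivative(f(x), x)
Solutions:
 -sqrt(3)*Integral(1/(log(-_y) + 2*log(2)), (_y, f(x)))/3 = C1 - x


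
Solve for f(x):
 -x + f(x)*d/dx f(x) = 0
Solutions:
 f(x) = -sqrt(C1 + x^2)
 f(x) = sqrt(C1 + x^2)


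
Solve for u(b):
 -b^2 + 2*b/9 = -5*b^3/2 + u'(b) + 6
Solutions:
 u(b) = C1 + 5*b^4/8 - b^3/3 + b^2/9 - 6*b


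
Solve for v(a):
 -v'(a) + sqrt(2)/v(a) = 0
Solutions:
 v(a) = -sqrt(C1 + 2*sqrt(2)*a)
 v(a) = sqrt(C1 + 2*sqrt(2)*a)


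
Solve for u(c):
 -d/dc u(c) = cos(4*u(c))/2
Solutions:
 u(c) = -asin((C1 + exp(4*c))/(C1 - exp(4*c)))/4 + pi/4
 u(c) = asin((C1 + exp(4*c))/(C1 - exp(4*c)))/4


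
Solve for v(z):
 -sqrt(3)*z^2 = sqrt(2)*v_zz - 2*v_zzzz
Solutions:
 v(z) = C1 + C2*z + C3*exp(-2^(3/4)*z/2) + C4*exp(2^(3/4)*z/2) - sqrt(6)*z^4/24 - sqrt(3)*z^2


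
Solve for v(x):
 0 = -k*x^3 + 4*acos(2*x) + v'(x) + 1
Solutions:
 v(x) = C1 + k*x^4/4 - 4*x*acos(2*x) - x + 2*sqrt(1 - 4*x^2)


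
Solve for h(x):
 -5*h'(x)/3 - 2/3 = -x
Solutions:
 h(x) = C1 + 3*x^2/10 - 2*x/5


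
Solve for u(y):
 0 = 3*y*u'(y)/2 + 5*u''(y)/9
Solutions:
 u(y) = C1 + C2*erf(3*sqrt(15)*y/10)


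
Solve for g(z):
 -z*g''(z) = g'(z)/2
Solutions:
 g(z) = C1 + C2*sqrt(z)


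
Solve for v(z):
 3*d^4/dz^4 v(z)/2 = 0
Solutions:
 v(z) = C1 + C2*z + C3*z^2 + C4*z^3


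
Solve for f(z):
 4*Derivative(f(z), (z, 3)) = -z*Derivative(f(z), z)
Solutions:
 f(z) = C1 + Integral(C2*airyai(-2^(1/3)*z/2) + C3*airybi(-2^(1/3)*z/2), z)


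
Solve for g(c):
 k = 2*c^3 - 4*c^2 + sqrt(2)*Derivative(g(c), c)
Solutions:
 g(c) = C1 - sqrt(2)*c^4/4 + 2*sqrt(2)*c^3/3 + sqrt(2)*c*k/2


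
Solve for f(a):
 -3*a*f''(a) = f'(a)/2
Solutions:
 f(a) = C1 + C2*a^(5/6)


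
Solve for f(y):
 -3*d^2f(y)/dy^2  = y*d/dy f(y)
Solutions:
 f(y) = C1 + C2*erf(sqrt(6)*y/6)


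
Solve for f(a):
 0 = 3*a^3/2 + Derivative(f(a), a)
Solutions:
 f(a) = C1 - 3*a^4/8


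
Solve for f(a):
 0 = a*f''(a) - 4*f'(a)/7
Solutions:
 f(a) = C1 + C2*a^(11/7)


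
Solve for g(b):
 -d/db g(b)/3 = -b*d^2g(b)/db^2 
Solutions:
 g(b) = C1 + C2*b^(4/3)


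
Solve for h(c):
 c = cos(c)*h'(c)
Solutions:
 h(c) = C1 + Integral(c/cos(c), c)


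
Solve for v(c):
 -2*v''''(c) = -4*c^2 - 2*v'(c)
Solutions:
 v(c) = C1 + C4*exp(c) - 2*c^3/3 + (C2*sin(sqrt(3)*c/2) + C3*cos(sqrt(3)*c/2))*exp(-c/2)


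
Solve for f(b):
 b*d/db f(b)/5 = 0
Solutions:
 f(b) = C1


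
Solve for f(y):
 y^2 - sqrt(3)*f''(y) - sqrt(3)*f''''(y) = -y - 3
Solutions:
 f(y) = C1 + C2*y + C3*sin(y) + C4*cos(y) + sqrt(3)*y^4/36 + sqrt(3)*y^3/18 + sqrt(3)*y^2/6


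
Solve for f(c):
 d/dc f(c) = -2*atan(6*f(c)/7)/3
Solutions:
 Integral(1/atan(6*_y/7), (_y, f(c))) = C1 - 2*c/3


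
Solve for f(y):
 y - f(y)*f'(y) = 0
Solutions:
 f(y) = -sqrt(C1 + y^2)
 f(y) = sqrt(C1 + y^2)


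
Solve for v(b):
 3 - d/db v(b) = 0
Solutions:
 v(b) = C1 + 3*b


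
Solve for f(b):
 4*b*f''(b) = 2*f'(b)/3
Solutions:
 f(b) = C1 + C2*b^(7/6)


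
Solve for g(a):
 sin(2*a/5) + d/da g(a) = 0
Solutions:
 g(a) = C1 + 5*cos(2*a/5)/2


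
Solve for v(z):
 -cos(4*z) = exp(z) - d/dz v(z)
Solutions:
 v(z) = C1 + exp(z) + sin(4*z)/4


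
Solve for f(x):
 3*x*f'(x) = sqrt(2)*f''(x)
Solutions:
 f(x) = C1 + C2*erfi(2^(1/4)*sqrt(3)*x/2)


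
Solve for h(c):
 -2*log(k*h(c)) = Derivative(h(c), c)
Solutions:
 li(k*h(c))/k = C1 - 2*c


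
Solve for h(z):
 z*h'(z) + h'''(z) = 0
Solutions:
 h(z) = C1 + Integral(C2*airyai(-z) + C3*airybi(-z), z)


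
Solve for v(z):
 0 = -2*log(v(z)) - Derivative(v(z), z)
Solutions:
 li(v(z)) = C1 - 2*z


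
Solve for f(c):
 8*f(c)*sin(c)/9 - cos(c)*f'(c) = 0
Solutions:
 f(c) = C1/cos(c)^(8/9)


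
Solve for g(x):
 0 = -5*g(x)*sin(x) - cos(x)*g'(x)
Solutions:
 g(x) = C1*cos(x)^5


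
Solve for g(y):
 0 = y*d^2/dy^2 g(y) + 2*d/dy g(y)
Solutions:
 g(y) = C1 + C2/y


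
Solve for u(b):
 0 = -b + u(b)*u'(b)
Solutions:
 u(b) = -sqrt(C1 + b^2)
 u(b) = sqrt(C1 + b^2)


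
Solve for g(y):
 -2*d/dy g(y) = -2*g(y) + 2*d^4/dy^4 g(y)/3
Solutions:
 g(y) = (C1/sqrt(exp(y*sqrt(-2^(2/3)*(9 + sqrt(337))^(1/3)/2 + 4*2^(1/3)/(9 + sqrt(337))^(1/3) + 3*2^(5/6)/sqrt(-4/(9 + sqrt(337))^(1/3) + 2^(1/3)*(9 + sqrt(337))^(1/3)/2)))) + C2*sqrt(exp(y*sqrt(-2^(2/3)*(9 + sqrt(337))^(1/3)/2 + 4*2^(1/3)/(9 + sqrt(337))^(1/3) + 3*2^(5/6)/sqrt(-4/(9 + sqrt(337))^(1/3) + 2^(1/3)*(9 + sqrt(337))^(1/3)/2)))))*exp(-2^(1/6)*y*sqrt(-4/(9 + sqrt(337))^(1/3) + 2^(1/3)*(9 + sqrt(337))^(1/3)/2)/2) + (C3*sin(y*sqrt(-4*2^(1/3)/(9 + sqrt(337))^(1/3) + 2^(2/3)*(9 + sqrt(337))^(1/3)/2 + 3*2^(5/6)/sqrt(-4/(9 + sqrt(337))^(1/3) + 2^(1/3)*(9 + sqrt(337))^(1/3)/2))/2) + C4*cos(y*sqrt(-4*2^(1/3)/(9 + sqrt(337))^(1/3) + 2^(2/3)*(9 + sqrt(337))^(1/3)/2 + 3*2^(5/6)/sqrt(-4/(9 + sqrt(337))^(1/3) + 2^(1/3)*(9 + sqrt(337))^(1/3)/2))/2))*exp(2^(1/6)*y*sqrt(-4/(9 + sqrt(337))^(1/3) + 2^(1/3)*(9 + sqrt(337))^(1/3)/2)/2)


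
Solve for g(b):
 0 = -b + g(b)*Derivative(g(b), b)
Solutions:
 g(b) = -sqrt(C1 + b^2)
 g(b) = sqrt(C1 + b^2)


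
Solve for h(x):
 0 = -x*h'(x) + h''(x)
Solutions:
 h(x) = C1 + C2*erfi(sqrt(2)*x/2)


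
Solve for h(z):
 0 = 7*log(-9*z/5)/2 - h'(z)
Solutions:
 h(z) = C1 + 7*z*log(-z)/2 + z*(-7*log(5)/2 - 7/2 + 7*log(3))


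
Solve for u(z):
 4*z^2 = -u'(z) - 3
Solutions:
 u(z) = C1 - 4*z^3/3 - 3*z


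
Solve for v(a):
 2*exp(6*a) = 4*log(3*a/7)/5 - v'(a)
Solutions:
 v(a) = C1 + 4*a*log(a)/5 + 4*a*(-log(7) - 1 + log(3))/5 - exp(6*a)/3


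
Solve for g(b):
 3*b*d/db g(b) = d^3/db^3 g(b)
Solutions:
 g(b) = C1 + Integral(C2*airyai(3^(1/3)*b) + C3*airybi(3^(1/3)*b), b)


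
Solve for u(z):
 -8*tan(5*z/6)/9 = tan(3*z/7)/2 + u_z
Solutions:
 u(z) = C1 + 7*log(cos(3*z/7))/6 + 16*log(cos(5*z/6))/15


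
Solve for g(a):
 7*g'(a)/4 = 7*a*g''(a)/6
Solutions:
 g(a) = C1 + C2*a^(5/2)


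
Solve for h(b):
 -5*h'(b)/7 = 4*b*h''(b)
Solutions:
 h(b) = C1 + C2*b^(23/28)


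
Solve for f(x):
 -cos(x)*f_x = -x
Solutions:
 f(x) = C1 + Integral(x/cos(x), x)


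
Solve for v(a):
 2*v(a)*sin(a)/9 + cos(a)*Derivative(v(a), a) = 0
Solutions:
 v(a) = C1*cos(a)^(2/9)


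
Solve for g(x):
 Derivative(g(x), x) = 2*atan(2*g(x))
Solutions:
 Integral(1/atan(2*_y), (_y, g(x))) = C1 + 2*x


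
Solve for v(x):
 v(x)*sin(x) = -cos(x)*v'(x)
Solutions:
 v(x) = C1*cos(x)


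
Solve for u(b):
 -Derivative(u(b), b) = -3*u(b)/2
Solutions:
 u(b) = C1*exp(3*b/2)


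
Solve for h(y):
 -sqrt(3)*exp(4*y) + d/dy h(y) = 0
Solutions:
 h(y) = C1 + sqrt(3)*exp(4*y)/4


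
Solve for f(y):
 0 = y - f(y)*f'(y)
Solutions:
 f(y) = -sqrt(C1 + y^2)
 f(y) = sqrt(C1 + y^2)


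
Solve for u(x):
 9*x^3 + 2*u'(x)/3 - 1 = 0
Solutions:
 u(x) = C1 - 27*x^4/8 + 3*x/2


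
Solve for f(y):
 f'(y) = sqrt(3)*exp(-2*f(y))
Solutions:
 f(y) = log(-sqrt(C1 + 2*sqrt(3)*y))
 f(y) = log(C1 + 2*sqrt(3)*y)/2


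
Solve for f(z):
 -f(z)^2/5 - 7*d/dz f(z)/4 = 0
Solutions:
 f(z) = 35/(C1 + 4*z)


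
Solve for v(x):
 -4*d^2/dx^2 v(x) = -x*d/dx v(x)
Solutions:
 v(x) = C1 + C2*erfi(sqrt(2)*x/4)


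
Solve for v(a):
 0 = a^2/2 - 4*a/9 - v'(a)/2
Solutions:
 v(a) = C1 + a^3/3 - 4*a^2/9


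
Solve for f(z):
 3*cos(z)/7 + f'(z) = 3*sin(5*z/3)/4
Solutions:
 f(z) = C1 - 3*sin(z)/7 - 9*cos(5*z/3)/20


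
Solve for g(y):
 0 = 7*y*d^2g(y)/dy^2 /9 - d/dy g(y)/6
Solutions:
 g(y) = C1 + C2*y^(17/14)


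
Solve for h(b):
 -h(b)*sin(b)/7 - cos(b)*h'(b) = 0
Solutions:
 h(b) = C1*cos(b)^(1/7)


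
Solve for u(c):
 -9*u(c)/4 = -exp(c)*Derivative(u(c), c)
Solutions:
 u(c) = C1*exp(-9*exp(-c)/4)


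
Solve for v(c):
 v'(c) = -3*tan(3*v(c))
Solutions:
 v(c) = -asin(C1*exp(-9*c))/3 + pi/3
 v(c) = asin(C1*exp(-9*c))/3


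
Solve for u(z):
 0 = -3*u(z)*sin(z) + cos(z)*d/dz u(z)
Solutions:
 u(z) = C1/cos(z)^3


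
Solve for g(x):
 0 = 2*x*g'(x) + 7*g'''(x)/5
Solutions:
 g(x) = C1 + Integral(C2*airyai(-10^(1/3)*7^(2/3)*x/7) + C3*airybi(-10^(1/3)*7^(2/3)*x/7), x)


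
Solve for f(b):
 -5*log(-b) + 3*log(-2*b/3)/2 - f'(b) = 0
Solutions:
 f(b) = C1 - 7*b*log(-b)/2 + b*(-3*log(3) + 3*log(2) + 7)/2


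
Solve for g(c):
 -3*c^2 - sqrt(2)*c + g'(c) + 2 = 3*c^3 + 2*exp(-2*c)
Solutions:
 g(c) = C1 + 3*c^4/4 + c^3 + sqrt(2)*c^2/2 - 2*c - exp(-2*c)


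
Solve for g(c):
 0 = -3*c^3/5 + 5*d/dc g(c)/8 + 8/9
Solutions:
 g(c) = C1 + 6*c^4/25 - 64*c/45


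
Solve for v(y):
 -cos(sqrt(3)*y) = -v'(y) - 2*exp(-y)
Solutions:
 v(y) = C1 + sqrt(3)*sin(sqrt(3)*y)/3 + 2*exp(-y)


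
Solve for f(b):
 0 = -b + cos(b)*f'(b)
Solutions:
 f(b) = C1 + Integral(b/cos(b), b)


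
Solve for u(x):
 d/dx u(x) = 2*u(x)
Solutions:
 u(x) = C1*exp(2*x)


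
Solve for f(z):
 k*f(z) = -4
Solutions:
 f(z) = -4/k


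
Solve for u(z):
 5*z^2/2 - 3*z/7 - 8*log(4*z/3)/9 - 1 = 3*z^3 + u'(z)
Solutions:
 u(z) = C1 - 3*z^4/4 + 5*z^3/6 - 3*z^2/14 - 8*z*log(z)/9 - 16*z*log(2)/9 - z/9 + 8*z*log(3)/9


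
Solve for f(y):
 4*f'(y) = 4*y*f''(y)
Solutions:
 f(y) = C1 + C2*y^2


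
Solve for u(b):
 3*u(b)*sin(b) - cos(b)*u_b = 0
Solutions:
 u(b) = C1/cos(b)^3


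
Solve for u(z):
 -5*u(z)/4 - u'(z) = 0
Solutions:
 u(z) = C1*exp(-5*z/4)


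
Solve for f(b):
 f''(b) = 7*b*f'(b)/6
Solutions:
 f(b) = C1 + C2*erfi(sqrt(21)*b/6)


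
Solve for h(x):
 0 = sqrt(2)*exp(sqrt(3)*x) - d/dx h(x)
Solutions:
 h(x) = C1 + sqrt(6)*exp(sqrt(3)*x)/3


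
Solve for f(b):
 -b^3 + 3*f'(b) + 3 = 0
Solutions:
 f(b) = C1 + b^4/12 - b


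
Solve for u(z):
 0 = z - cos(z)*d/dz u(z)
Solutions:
 u(z) = C1 + Integral(z/cos(z), z)


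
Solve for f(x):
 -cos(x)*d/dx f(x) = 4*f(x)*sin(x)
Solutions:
 f(x) = C1*cos(x)^4


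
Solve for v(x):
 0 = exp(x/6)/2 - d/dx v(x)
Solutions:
 v(x) = C1 + 3*exp(x/6)


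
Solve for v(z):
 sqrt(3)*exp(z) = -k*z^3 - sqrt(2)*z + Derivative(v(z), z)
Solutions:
 v(z) = C1 + k*z^4/4 + sqrt(2)*z^2/2 + sqrt(3)*exp(z)


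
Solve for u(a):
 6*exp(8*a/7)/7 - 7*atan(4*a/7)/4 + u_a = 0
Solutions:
 u(a) = C1 + 7*a*atan(4*a/7)/4 - 3*exp(8*a/7)/4 - 49*log(16*a^2 + 49)/32


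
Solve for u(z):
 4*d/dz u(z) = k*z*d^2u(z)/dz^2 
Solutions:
 u(z) = C1 + z^(((re(k) + 4)*re(k) + im(k)^2)/(re(k)^2 + im(k)^2))*(C2*sin(4*log(z)*Abs(im(k))/(re(k)^2 + im(k)^2)) + C3*cos(4*log(z)*im(k)/(re(k)^2 + im(k)^2)))


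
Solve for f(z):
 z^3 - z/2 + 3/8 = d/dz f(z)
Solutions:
 f(z) = C1 + z^4/4 - z^2/4 + 3*z/8


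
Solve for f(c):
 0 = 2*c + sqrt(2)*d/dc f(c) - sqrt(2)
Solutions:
 f(c) = C1 - sqrt(2)*c^2/2 + c


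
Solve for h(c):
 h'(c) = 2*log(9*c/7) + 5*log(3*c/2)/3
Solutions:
 h(c) = C1 + 11*c*log(c)/3 - 2*c*log(14) - 11*c/3 + c*log(2)/3 + 17*c*log(3)/3


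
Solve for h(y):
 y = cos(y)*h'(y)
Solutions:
 h(y) = C1 + Integral(y/cos(y), y)


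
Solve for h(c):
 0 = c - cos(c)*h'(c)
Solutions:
 h(c) = C1 + Integral(c/cos(c), c)


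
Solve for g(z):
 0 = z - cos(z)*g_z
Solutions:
 g(z) = C1 + Integral(z/cos(z), z)


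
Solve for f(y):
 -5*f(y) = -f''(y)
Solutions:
 f(y) = C1*exp(-sqrt(5)*y) + C2*exp(sqrt(5)*y)


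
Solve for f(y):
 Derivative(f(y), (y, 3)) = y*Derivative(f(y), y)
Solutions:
 f(y) = C1 + Integral(C2*airyai(y) + C3*airybi(y), y)


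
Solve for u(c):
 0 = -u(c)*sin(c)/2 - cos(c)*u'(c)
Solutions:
 u(c) = C1*sqrt(cos(c))


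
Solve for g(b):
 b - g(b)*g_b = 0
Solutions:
 g(b) = -sqrt(C1 + b^2)
 g(b) = sqrt(C1 + b^2)


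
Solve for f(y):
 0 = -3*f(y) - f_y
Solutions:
 f(y) = C1*exp(-3*y)


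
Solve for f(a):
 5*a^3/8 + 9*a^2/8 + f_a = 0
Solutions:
 f(a) = C1 - 5*a^4/32 - 3*a^3/8


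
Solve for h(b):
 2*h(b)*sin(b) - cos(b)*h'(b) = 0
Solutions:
 h(b) = C1/cos(b)^2


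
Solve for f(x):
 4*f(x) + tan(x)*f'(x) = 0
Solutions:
 f(x) = C1/sin(x)^4


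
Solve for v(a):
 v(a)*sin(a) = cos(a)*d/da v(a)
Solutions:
 v(a) = C1/cos(a)


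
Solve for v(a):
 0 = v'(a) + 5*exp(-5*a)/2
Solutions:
 v(a) = C1 + exp(-5*a)/2


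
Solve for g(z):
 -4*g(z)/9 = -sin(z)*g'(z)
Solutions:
 g(z) = C1*(cos(z) - 1)^(2/9)/(cos(z) + 1)^(2/9)


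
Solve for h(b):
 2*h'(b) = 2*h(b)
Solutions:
 h(b) = C1*exp(b)


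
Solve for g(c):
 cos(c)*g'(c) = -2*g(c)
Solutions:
 g(c) = C1*(sin(c) - 1)/(sin(c) + 1)


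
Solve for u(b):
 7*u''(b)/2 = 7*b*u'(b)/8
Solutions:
 u(b) = C1 + C2*erfi(sqrt(2)*b/4)


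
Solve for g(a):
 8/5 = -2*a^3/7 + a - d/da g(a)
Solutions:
 g(a) = C1 - a^4/14 + a^2/2 - 8*a/5


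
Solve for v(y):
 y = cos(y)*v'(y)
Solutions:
 v(y) = C1 + Integral(y/cos(y), y)


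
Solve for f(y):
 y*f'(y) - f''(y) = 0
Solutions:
 f(y) = C1 + C2*erfi(sqrt(2)*y/2)


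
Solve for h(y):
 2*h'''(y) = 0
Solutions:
 h(y) = C1 + C2*y + C3*y^2


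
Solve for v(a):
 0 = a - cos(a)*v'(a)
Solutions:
 v(a) = C1 + Integral(a/cos(a), a)


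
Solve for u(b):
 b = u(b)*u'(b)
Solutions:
 u(b) = -sqrt(C1 + b^2)
 u(b) = sqrt(C1 + b^2)


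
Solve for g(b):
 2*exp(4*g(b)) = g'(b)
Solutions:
 g(b) = log(-(-1/(C1 + 8*b))^(1/4))
 g(b) = log(-1/(C1 + 8*b))/4
 g(b) = log(-I*(-1/(C1 + 8*b))^(1/4))
 g(b) = log(I*(-1/(C1 + 8*b))^(1/4))


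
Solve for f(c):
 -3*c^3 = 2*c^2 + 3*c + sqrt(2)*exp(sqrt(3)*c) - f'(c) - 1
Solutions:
 f(c) = C1 + 3*c^4/4 + 2*c^3/3 + 3*c^2/2 - c + sqrt(6)*exp(sqrt(3)*c)/3


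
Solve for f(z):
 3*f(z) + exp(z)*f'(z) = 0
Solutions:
 f(z) = C1*exp(3*exp(-z))


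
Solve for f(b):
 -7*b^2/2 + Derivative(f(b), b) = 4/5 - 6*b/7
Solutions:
 f(b) = C1 + 7*b^3/6 - 3*b^2/7 + 4*b/5


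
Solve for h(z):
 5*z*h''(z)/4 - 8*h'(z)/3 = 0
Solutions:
 h(z) = C1 + C2*z^(47/15)


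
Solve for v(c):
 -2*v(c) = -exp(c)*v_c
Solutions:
 v(c) = C1*exp(-2*exp(-c))


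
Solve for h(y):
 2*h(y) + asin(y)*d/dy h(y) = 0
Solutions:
 h(y) = C1*exp(-2*Integral(1/asin(y), y))


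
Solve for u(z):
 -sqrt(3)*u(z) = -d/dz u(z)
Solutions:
 u(z) = C1*exp(sqrt(3)*z)


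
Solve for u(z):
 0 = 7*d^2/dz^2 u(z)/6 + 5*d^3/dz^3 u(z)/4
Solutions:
 u(z) = C1 + C2*z + C3*exp(-14*z/15)


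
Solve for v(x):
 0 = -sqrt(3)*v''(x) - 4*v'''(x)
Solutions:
 v(x) = C1 + C2*x + C3*exp(-sqrt(3)*x/4)


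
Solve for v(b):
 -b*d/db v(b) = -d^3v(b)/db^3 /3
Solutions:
 v(b) = C1 + Integral(C2*airyai(3^(1/3)*b) + C3*airybi(3^(1/3)*b), b)


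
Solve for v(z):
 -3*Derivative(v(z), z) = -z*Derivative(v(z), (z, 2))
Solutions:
 v(z) = C1 + C2*z^4


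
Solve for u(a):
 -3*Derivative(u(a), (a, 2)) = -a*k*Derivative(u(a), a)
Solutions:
 u(a) = Piecewise((-sqrt(6)*sqrt(pi)*C1*erf(sqrt(6)*a*sqrt(-k)/6)/(2*sqrt(-k)) - C2, (k > 0) | (k < 0)), (-C1*a - C2, True))


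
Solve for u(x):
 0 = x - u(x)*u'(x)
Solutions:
 u(x) = -sqrt(C1 + x^2)
 u(x) = sqrt(C1 + x^2)


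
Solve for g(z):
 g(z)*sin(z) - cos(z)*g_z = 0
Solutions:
 g(z) = C1/cos(z)


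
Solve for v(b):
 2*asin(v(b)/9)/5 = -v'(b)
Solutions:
 Integral(1/asin(_y/9), (_y, v(b))) = C1 - 2*b/5


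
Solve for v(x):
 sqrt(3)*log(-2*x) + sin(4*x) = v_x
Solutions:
 v(x) = C1 + sqrt(3)*x*(log(-x) - 1) + sqrt(3)*x*log(2) - cos(4*x)/4


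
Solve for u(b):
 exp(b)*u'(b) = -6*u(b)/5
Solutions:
 u(b) = C1*exp(6*exp(-b)/5)


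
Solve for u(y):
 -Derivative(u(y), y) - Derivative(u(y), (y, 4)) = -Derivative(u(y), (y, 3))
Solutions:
 u(y) = C1 + C2*exp(y*(2*2^(1/3)/(3*sqrt(69) + 25)^(1/3) + 4 + 2^(2/3)*(3*sqrt(69) + 25)^(1/3))/12)*sin(2^(1/3)*sqrt(3)*y*(-2^(1/3)*(3*sqrt(69) + 25)^(1/3) + 2/(3*sqrt(69) + 25)^(1/3))/12) + C3*exp(y*(2*2^(1/3)/(3*sqrt(69) + 25)^(1/3) + 4 + 2^(2/3)*(3*sqrt(69) + 25)^(1/3))/12)*cos(2^(1/3)*sqrt(3)*y*(-2^(1/3)*(3*sqrt(69) + 25)^(1/3) + 2/(3*sqrt(69) + 25)^(1/3))/12) + C4*exp(y*(-2^(2/3)*(3*sqrt(69) + 25)^(1/3) - 2*2^(1/3)/(3*sqrt(69) + 25)^(1/3) + 2)/6)


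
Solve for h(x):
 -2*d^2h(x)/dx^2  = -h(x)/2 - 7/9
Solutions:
 h(x) = C1*exp(-x/2) + C2*exp(x/2) - 14/9


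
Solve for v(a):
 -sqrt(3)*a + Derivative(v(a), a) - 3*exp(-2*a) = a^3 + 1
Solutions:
 v(a) = C1 + a^4/4 + sqrt(3)*a^2/2 + a - 3*exp(-2*a)/2


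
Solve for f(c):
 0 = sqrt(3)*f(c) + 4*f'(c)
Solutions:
 f(c) = C1*exp(-sqrt(3)*c/4)


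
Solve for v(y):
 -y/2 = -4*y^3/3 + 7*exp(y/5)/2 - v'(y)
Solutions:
 v(y) = C1 - y^4/3 + y^2/4 + 35*exp(y/5)/2


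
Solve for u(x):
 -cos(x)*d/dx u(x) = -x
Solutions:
 u(x) = C1 + Integral(x/cos(x), x)


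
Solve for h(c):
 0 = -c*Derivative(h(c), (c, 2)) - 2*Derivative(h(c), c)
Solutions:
 h(c) = C1 + C2/c


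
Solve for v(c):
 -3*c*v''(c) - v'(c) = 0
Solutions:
 v(c) = C1 + C2*c^(2/3)


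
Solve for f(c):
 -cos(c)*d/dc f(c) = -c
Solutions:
 f(c) = C1 + Integral(c/cos(c), c)


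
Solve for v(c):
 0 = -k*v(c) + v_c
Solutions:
 v(c) = C1*exp(c*k)


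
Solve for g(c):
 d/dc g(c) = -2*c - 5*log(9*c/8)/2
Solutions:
 g(c) = C1 - c^2 - 5*c*log(c)/2 - 5*c*log(3) + 5*c/2 + 15*c*log(2)/2


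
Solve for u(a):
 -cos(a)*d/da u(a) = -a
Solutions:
 u(a) = C1 + Integral(a/cos(a), a)


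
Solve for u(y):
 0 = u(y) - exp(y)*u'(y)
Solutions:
 u(y) = C1*exp(-exp(-y))


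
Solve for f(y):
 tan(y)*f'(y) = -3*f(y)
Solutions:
 f(y) = C1/sin(y)^3


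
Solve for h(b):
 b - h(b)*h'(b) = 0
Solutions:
 h(b) = -sqrt(C1 + b^2)
 h(b) = sqrt(C1 + b^2)


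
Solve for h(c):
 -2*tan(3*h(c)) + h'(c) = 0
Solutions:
 h(c) = -asin(C1*exp(6*c))/3 + pi/3
 h(c) = asin(C1*exp(6*c))/3


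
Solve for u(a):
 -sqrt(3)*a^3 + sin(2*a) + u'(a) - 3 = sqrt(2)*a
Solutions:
 u(a) = C1 + sqrt(3)*a^4/4 + sqrt(2)*a^2/2 + 3*a + cos(2*a)/2


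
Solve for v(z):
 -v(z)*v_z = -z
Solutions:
 v(z) = -sqrt(C1 + z^2)
 v(z) = sqrt(C1 + z^2)


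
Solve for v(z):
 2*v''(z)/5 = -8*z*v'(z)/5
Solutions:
 v(z) = C1 + C2*erf(sqrt(2)*z)


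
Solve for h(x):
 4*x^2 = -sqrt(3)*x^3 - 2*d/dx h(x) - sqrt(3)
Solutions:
 h(x) = C1 - sqrt(3)*x^4/8 - 2*x^3/3 - sqrt(3)*x/2


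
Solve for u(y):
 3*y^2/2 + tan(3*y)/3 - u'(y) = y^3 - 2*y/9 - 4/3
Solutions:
 u(y) = C1 - y^4/4 + y^3/2 + y^2/9 + 4*y/3 - log(cos(3*y))/9


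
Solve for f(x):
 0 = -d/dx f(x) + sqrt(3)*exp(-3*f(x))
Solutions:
 f(x) = log(C1 + 3*sqrt(3)*x)/3
 f(x) = log((-3^(1/3) - 3^(5/6)*I)*(C1 + sqrt(3)*x)^(1/3)/2)
 f(x) = log((-3^(1/3) + 3^(5/6)*I)*(C1 + sqrt(3)*x)^(1/3)/2)


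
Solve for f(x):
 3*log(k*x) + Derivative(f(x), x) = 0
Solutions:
 f(x) = C1 - 3*x*log(k*x) + 3*x


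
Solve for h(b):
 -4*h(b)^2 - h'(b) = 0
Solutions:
 h(b) = 1/(C1 + 4*b)


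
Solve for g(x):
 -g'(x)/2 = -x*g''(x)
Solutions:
 g(x) = C1 + C2*x^(3/2)


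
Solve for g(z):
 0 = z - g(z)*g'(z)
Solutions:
 g(z) = -sqrt(C1 + z^2)
 g(z) = sqrt(C1 + z^2)


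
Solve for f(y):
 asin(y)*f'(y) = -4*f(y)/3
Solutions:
 f(y) = C1*exp(-4*Integral(1/asin(y), y)/3)


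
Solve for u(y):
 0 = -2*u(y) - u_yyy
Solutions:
 u(y) = C3*exp(-2^(1/3)*y) + (C1*sin(2^(1/3)*sqrt(3)*y/2) + C2*cos(2^(1/3)*sqrt(3)*y/2))*exp(2^(1/3)*y/2)


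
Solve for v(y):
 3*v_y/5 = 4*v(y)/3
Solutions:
 v(y) = C1*exp(20*y/9)


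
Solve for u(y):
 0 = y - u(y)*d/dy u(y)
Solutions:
 u(y) = -sqrt(C1 + y^2)
 u(y) = sqrt(C1 + y^2)


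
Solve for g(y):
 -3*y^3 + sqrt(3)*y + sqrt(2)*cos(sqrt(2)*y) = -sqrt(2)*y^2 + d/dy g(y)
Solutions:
 g(y) = C1 - 3*y^4/4 + sqrt(2)*y^3/3 + sqrt(3)*y^2/2 + sin(sqrt(2)*y)


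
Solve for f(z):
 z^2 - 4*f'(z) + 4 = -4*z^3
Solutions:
 f(z) = C1 + z^4/4 + z^3/12 + z


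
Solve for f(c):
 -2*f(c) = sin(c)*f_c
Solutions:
 f(c) = C1*(cos(c) + 1)/(cos(c) - 1)


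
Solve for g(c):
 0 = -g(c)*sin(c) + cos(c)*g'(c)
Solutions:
 g(c) = C1/cos(c)


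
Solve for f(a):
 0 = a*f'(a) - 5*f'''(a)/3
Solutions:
 f(a) = C1 + Integral(C2*airyai(3^(1/3)*5^(2/3)*a/5) + C3*airybi(3^(1/3)*5^(2/3)*a/5), a)


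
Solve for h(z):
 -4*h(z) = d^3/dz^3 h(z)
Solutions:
 h(z) = C3*exp(-2^(2/3)*z) + (C1*sin(2^(2/3)*sqrt(3)*z/2) + C2*cos(2^(2/3)*sqrt(3)*z/2))*exp(2^(2/3)*z/2)


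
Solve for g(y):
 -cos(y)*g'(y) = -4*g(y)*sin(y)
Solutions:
 g(y) = C1/cos(y)^4


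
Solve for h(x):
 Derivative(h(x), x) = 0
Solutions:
 h(x) = C1


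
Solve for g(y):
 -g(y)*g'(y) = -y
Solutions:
 g(y) = -sqrt(C1 + y^2)
 g(y) = sqrt(C1 + y^2)


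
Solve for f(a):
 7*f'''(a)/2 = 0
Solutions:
 f(a) = C1 + C2*a + C3*a^2


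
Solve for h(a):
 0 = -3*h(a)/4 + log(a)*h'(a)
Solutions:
 h(a) = C1*exp(3*li(a)/4)


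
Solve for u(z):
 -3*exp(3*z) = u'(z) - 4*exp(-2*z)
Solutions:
 u(z) = C1 - exp(3*z) - 2*exp(-2*z)


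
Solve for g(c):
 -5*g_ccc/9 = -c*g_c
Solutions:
 g(c) = C1 + Integral(C2*airyai(15^(2/3)*c/5) + C3*airybi(15^(2/3)*c/5), c)


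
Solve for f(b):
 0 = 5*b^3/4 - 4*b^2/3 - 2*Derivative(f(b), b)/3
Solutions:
 f(b) = C1 + 15*b^4/32 - 2*b^3/3


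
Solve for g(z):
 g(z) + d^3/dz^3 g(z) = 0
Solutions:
 g(z) = C3*exp(-z) + (C1*sin(sqrt(3)*z/2) + C2*cos(sqrt(3)*z/2))*exp(z/2)


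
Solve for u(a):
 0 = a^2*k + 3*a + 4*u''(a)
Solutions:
 u(a) = C1 + C2*a - a^4*k/48 - a^3/8


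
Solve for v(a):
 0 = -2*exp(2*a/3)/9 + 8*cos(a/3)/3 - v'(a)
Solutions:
 v(a) = C1 - exp(2*a/3)/3 + 8*sin(a/3)


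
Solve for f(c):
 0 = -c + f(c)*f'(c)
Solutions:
 f(c) = -sqrt(C1 + c^2)
 f(c) = sqrt(C1 + c^2)


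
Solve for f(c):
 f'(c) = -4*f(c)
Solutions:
 f(c) = C1*exp(-4*c)


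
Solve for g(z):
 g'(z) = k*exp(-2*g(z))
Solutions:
 g(z) = log(-sqrt(C1 + 2*k*z))
 g(z) = log(C1 + 2*k*z)/2


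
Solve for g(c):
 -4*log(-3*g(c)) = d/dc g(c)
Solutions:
 Integral(1/(log(-_y) + log(3)), (_y, g(c)))/4 = C1 - c


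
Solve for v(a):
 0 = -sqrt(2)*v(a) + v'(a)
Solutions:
 v(a) = C1*exp(sqrt(2)*a)


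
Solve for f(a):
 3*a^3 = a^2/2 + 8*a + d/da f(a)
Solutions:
 f(a) = C1 + 3*a^4/4 - a^3/6 - 4*a^2


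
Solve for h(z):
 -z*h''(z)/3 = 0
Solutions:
 h(z) = C1 + C2*z


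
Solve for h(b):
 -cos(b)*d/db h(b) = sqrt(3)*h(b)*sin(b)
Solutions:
 h(b) = C1*cos(b)^(sqrt(3))


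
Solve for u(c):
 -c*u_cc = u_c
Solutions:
 u(c) = C1 + C2*log(c)


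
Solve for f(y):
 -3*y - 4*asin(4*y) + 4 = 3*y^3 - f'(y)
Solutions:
 f(y) = C1 + 3*y^4/4 + 3*y^2/2 + 4*y*asin(4*y) - 4*y + sqrt(1 - 16*y^2)


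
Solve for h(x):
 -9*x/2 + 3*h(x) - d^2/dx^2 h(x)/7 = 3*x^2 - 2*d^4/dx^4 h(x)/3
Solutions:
 h(x) = x^2 + 3*x/2 + (C1*sin(2^(3/4)*sqrt(3)*x*sin(atan(sqrt(391))/2)/2) + C2*cos(2^(3/4)*sqrt(3)*x*sin(atan(sqrt(391))/2)/2))*exp(-2^(3/4)*sqrt(3)*x*cos(atan(sqrt(391))/2)/2) + (C3*sin(2^(3/4)*sqrt(3)*x*sin(atan(sqrt(391))/2)/2) + C4*cos(2^(3/4)*sqrt(3)*x*sin(atan(sqrt(391))/2)/2))*exp(2^(3/4)*sqrt(3)*x*cos(atan(sqrt(391))/2)/2) + 2/21


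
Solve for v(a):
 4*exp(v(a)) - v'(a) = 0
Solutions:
 v(a) = log(-1/(C1 + 4*a))


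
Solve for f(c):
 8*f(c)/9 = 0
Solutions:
 f(c) = 0


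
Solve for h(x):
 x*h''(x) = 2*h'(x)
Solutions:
 h(x) = C1 + C2*x^3


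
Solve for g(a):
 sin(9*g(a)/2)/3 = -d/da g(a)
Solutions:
 g(a) = -2*acos((-C1 - exp(3*a))/(C1 - exp(3*a)))/9 + 4*pi/9
 g(a) = 2*acos((-C1 - exp(3*a))/(C1 - exp(3*a)))/9


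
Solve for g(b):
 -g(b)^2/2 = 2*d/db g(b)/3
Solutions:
 g(b) = 4/(C1 + 3*b)


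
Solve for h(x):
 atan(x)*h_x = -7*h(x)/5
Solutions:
 h(x) = C1*exp(-7*Integral(1/atan(x), x)/5)


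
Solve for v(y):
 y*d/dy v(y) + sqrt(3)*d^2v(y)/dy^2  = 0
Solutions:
 v(y) = C1 + C2*erf(sqrt(2)*3^(3/4)*y/6)


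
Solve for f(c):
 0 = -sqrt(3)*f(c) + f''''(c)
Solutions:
 f(c) = C1*exp(-3^(1/8)*c) + C2*exp(3^(1/8)*c) + C3*sin(3^(1/8)*c) + C4*cos(3^(1/8)*c)


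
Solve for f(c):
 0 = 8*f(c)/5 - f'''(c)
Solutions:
 f(c) = C3*exp(2*5^(2/3)*c/5) + (C1*sin(sqrt(3)*5^(2/3)*c/5) + C2*cos(sqrt(3)*5^(2/3)*c/5))*exp(-5^(2/3)*c/5)


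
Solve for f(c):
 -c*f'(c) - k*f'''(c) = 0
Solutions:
 f(c) = C1 + Integral(C2*airyai(c*(-1/k)^(1/3)) + C3*airybi(c*(-1/k)^(1/3)), c)


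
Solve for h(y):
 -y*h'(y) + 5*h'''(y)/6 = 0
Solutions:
 h(y) = C1 + Integral(C2*airyai(5^(2/3)*6^(1/3)*y/5) + C3*airybi(5^(2/3)*6^(1/3)*y/5), y)


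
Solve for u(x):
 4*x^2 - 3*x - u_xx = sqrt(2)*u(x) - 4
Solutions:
 u(x) = C1*sin(2^(1/4)*x) + C2*cos(2^(1/4)*x) + 2*sqrt(2)*x^2 - 3*sqrt(2)*x/2 - 4 + 2*sqrt(2)


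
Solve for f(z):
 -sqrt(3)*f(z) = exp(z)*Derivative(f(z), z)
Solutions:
 f(z) = C1*exp(sqrt(3)*exp(-z))


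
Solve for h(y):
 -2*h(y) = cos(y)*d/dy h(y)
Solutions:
 h(y) = C1*(sin(y) - 1)/(sin(y) + 1)


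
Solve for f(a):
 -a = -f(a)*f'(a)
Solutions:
 f(a) = -sqrt(C1 + a^2)
 f(a) = sqrt(C1 + a^2)


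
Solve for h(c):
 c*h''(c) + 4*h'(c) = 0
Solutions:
 h(c) = C1 + C2/c^3


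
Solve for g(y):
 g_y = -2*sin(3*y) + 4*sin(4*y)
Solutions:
 g(y) = C1 + 2*cos(3*y)/3 - cos(4*y)


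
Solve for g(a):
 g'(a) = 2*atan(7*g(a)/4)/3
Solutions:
 Integral(1/atan(7*_y/4), (_y, g(a))) = C1 + 2*a/3


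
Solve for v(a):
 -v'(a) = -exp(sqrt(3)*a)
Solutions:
 v(a) = C1 + sqrt(3)*exp(sqrt(3)*a)/3


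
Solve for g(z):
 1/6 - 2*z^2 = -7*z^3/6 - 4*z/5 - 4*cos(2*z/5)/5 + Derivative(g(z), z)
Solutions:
 g(z) = C1 + 7*z^4/24 - 2*z^3/3 + 2*z^2/5 + z/6 + 2*sin(2*z/5)


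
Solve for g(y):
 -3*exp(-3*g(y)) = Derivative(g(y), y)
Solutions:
 g(y) = log(C1 - 9*y)/3
 g(y) = log((-3^(1/3) - 3^(5/6)*I)*(C1 - 3*y)^(1/3)/2)
 g(y) = log((-3^(1/3) + 3^(5/6)*I)*(C1 - 3*y)^(1/3)/2)


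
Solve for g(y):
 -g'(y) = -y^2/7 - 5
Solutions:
 g(y) = C1 + y^3/21 + 5*y


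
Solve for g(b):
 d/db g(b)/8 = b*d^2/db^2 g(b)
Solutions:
 g(b) = C1 + C2*b^(9/8)


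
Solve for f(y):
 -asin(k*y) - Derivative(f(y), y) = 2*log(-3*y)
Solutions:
 f(y) = C1 - 2*y*log(-y) - 2*y*log(3) + 2*y - Piecewise((y*asin(k*y) + sqrt(-k^2*y^2 + 1)/k, Ne(k, 0)), (0, True))


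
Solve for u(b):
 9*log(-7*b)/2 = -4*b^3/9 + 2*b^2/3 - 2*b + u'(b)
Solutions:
 u(b) = C1 + b^4/9 - 2*b^3/9 + b^2 + 9*b*log(-b)/2 + 9*b*(-1 + log(7))/2


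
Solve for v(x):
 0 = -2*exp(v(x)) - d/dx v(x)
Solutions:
 v(x) = log(1/(C1 + 2*x))


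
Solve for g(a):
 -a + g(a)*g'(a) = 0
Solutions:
 g(a) = -sqrt(C1 + a^2)
 g(a) = sqrt(C1 + a^2)


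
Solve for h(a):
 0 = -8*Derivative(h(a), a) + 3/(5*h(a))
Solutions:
 h(a) = -sqrt(C1 + 15*a)/10
 h(a) = sqrt(C1 + 15*a)/10


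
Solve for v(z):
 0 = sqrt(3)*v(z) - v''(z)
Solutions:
 v(z) = C1*exp(-3^(1/4)*z) + C2*exp(3^(1/4)*z)


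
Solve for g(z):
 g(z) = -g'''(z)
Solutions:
 g(z) = C3*exp(-z) + (C1*sin(sqrt(3)*z/2) + C2*cos(sqrt(3)*z/2))*exp(z/2)


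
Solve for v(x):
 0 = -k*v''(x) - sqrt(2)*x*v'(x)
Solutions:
 v(x) = C1 + C2*sqrt(k)*erf(2^(3/4)*x*sqrt(1/k)/2)


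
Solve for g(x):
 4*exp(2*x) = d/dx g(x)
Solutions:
 g(x) = C1 + 2*exp(2*x)


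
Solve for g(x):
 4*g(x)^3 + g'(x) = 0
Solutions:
 g(x) = -sqrt(2)*sqrt(-1/(C1 - 4*x))/2
 g(x) = sqrt(2)*sqrt(-1/(C1 - 4*x))/2


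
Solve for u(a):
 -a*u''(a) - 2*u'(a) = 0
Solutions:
 u(a) = C1 + C2/a


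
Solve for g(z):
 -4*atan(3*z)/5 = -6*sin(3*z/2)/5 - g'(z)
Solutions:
 g(z) = C1 + 4*z*atan(3*z)/5 - 2*log(9*z^2 + 1)/15 + 4*cos(3*z/2)/5


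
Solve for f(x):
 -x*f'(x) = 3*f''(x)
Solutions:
 f(x) = C1 + C2*erf(sqrt(6)*x/6)


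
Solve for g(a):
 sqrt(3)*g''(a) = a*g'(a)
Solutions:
 g(a) = C1 + C2*erfi(sqrt(2)*3^(3/4)*a/6)


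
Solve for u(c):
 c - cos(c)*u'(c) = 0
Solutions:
 u(c) = C1 + Integral(c/cos(c), c)


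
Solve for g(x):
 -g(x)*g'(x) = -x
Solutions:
 g(x) = -sqrt(C1 + x^2)
 g(x) = sqrt(C1 + x^2)


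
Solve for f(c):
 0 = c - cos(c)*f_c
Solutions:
 f(c) = C1 + Integral(c/cos(c), c)


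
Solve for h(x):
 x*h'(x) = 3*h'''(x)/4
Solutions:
 h(x) = C1 + Integral(C2*airyai(6^(2/3)*x/3) + C3*airybi(6^(2/3)*x/3), x)


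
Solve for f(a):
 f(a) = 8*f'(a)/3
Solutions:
 f(a) = C1*exp(3*a/8)


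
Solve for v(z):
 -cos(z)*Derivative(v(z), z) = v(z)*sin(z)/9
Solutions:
 v(z) = C1*cos(z)^(1/9)


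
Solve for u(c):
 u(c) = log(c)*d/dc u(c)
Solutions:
 u(c) = C1*exp(li(c))


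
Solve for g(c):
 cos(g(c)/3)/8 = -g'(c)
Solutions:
 c/8 - 3*log(sin(g(c)/3) - 1)/2 + 3*log(sin(g(c)/3) + 1)/2 = C1


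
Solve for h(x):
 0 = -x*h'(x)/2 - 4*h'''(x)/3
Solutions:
 h(x) = C1 + Integral(C2*airyai(-3^(1/3)*x/2) + C3*airybi(-3^(1/3)*x/2), x)


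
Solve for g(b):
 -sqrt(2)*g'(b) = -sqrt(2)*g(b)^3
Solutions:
 g(b) = -sqrt(2)*sqrt(-1/(C1 + b))/2
 g(b) = sqrt(2)*sqrt(-1/(C1 + b))/2


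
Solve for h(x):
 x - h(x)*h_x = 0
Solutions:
 h(x) = -sqrt(C1 + x^2)
 h(x) = sqrt(C1 + x^2)


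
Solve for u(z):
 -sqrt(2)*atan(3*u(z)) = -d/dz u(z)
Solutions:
 Integral(1/atan(3*_y), (_y, u(z))) = C1 + sqrt(2)*z


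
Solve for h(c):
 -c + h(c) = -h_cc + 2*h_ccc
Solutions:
 h(c) = C3*exp(c) + c + (C1*sin(sqrt(7)*c/4) + C2*cos(sqrt(7)*c/4))*exp(-c/4)


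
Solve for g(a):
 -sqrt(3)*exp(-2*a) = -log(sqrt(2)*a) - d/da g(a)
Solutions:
 g(a) = C1 - a*log(a) + a*(1 - log(2)/2) - sqrt(3)*exp(-2*a)/2


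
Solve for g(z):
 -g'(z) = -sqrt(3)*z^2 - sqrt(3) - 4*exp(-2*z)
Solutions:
 g(z) = C1 + sqrt(3)*z^3/3 + sqrt(3)*z - 2*exp(-2*z)


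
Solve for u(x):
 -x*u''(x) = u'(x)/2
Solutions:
 u(x) = C1 + C2*sqrt(x)


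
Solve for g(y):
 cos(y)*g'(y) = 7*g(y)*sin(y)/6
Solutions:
 g(y) = C1/cos(y)^(7/6)


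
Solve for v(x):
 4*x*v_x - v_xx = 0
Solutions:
 v(x) = C1 + C2*erfi(sqrt(2)*x)


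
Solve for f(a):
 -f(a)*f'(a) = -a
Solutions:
 f(a) = -sqrt(C1 + a^2)
 f(a) = sqrt(C1 + a^2)


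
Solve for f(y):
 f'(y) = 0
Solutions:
 f(y) = C1


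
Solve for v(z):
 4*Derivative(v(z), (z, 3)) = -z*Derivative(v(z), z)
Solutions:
 v(z) = C1 + Integral(C2*airyai(-2^(1/3)*z/2) + C3*airybi(-2^(1/3)*z/2), z)


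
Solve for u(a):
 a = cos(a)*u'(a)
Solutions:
 u(a) = C1 + Integral(a/cos(a), a)


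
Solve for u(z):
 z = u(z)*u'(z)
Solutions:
 u(z) = -sqrt(C1 + z^2)
 u(z) = sqrt(C1 + z^2)


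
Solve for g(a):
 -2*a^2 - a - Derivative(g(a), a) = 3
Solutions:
 g(a) = C1 - 2*a^3/3 - a^2/2 - 3*a


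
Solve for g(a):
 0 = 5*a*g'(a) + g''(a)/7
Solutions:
 g(a) = C1 + C2*erf(sqrt(70)*a/2)


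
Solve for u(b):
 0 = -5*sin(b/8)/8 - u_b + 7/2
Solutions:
 u(b) = C1 + 7*b/2 + 5*cos(b/8)


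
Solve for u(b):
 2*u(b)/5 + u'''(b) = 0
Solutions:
 u(b) = C3*exp(-2^(1/3)*5^(2/3)*b/5) + (C1*sin(2^(1/3)*sqrt(3)*5^(2/3)*b/10) + C2*cos(2^(1/3)*sqrt(3)*5^(2/3)*b/10))*exp(2^(1/3)*5^(2/3)*b/10)


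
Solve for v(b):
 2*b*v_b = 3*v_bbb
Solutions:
 v(b) = C1 + Integral(C2*airyai(2^(1/3)*3^(2/3)*b/3) + C3*airybi(2^(1/3)*3^(2/3)*b/3), b)


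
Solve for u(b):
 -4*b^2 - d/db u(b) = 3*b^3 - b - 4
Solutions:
 u(b) = C1 - 3*b^4/4 - 4*b^3/3 + b^2/2 + 4*b


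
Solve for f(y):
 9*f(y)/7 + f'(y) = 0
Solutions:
 f(y) = C1*exp(-9*y/7)


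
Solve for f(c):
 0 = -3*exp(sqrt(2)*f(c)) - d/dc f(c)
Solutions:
 f(c) = sqrt(2)*(2*log(1/(C1 + 3*c)) - log(2))/4


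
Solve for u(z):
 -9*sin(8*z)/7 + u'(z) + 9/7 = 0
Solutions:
 u(z) = C1 - 9*z/7 - 9*cos(8*z)/56


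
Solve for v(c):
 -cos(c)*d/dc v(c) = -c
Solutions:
 v(c) = C1 + Integral(c/cos(c), c)


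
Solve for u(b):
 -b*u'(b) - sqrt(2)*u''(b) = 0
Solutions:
 u(b) = C1 + C2*erf(2^(1/4)*b/2)


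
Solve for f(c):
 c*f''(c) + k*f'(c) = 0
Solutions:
 f(c) = C1 + c^(1 - re(k))*(C2*sin(log(c)*Abs(im(k))) + C3*cos(log(c)*im(k)))


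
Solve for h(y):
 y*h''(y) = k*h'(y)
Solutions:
 h(y) = C1 + y^(re(k) + 1)*(C2*sin(log(y)*Abs(im(k))) + C3*cos(log(y)*im(k)))


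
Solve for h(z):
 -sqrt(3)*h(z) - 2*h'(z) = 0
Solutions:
 h(z) = C1*exp(-sqrt(3)*z/2)


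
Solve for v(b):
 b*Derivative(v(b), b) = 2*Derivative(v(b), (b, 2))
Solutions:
 v(b) = C1 + C2*erfi(b/2)


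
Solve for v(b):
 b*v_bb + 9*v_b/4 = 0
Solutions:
 v(b) = C1 + C2/b^(5/4)


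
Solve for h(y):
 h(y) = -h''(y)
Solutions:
 h(y) = C1*sin(y) + C2*cos(y)


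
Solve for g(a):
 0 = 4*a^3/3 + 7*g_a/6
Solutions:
 g(a) = C1 - 2*a^4/7


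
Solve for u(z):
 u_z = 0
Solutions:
 u(z) = C1


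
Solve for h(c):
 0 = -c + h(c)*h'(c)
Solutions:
 h(c) = -sqrt(C1 + c^2)
 h(c) = sqrt(C1 + c^2)


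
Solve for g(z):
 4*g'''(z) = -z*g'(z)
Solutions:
 g(z) = C1 + Integral(C2*airyai(-2^(1/3)*z/2) + C3*airybi(-2^(1/3)*z/2), z)


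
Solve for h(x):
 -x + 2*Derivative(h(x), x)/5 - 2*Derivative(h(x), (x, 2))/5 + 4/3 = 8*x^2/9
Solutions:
 h(x) = C1 + C2*exp(x) + 20*x^3/27 + 125*x^2/36 + 65*x/18


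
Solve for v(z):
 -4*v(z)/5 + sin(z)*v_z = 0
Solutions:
 v(z) = C1*(cos(z) - 1)^(2/5)/(cos(z) + 1)^(2/5)


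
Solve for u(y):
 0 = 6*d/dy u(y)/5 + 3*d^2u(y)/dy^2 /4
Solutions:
 u(y) = C1 + C2*exp(-8*y/5)


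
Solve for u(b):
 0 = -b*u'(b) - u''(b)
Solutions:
 u(b) = C1 + C2*erf(sqrt(2)*b/2)


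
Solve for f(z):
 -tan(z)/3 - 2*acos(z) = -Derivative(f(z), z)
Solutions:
 f(z) = C1 + 2*z*acos(z) - 2*sqrt(1 - z^2) - log(cos(z))/3


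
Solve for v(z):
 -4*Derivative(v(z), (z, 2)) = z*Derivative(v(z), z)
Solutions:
 v(z) = C1 + C2*erf(sqrt(2)*z/4)


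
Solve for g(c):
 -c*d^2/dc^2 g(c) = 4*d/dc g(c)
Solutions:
 g(c) = C1 + C2/c^3


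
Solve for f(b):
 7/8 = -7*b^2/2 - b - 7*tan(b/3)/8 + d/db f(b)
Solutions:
 f(b) = C1 + 7*b^3/6 + b^2/2 + 7*b/8 - 21*log(cos(b/3))/8


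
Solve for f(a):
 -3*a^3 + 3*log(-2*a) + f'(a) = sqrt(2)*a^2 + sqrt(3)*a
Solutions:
 f(a) = C1 + 3*a^4/4 + sqrt(2)*a^3/3 + sqrt(3)*a^2/2 - 3*a*log(-a) + 3*a*(1 - log(2))


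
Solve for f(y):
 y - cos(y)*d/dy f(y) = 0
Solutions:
 f(y) = C1 + Integral(y/cos(y), y)


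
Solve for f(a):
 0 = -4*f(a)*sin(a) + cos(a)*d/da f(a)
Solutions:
 f(a) = C1/cos(a)^4


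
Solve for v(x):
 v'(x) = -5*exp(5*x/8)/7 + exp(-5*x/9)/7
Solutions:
 v(x) = C1 - 8*exp(5*x/8)/7 - 9*exp(-5*x/9)/35


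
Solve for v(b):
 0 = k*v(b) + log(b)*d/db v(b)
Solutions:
 v(b) = C1*exp(-k*li(b))


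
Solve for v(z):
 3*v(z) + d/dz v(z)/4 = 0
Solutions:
 v(z) = C1*exp(-12*z)


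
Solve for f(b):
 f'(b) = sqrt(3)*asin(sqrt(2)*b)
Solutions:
 f(b) = C1 + sqrt(3)*(b*asin(sqrt(2)*b) + sqrt(2)*sqrt(1 - 2*b^2)/2)


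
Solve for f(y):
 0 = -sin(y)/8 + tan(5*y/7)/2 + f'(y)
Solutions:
 f(y) = C1 + 7*log(cos(5*y/7))/10 - cos(y)/8


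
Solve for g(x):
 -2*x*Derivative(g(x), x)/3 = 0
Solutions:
 g(x) = C1


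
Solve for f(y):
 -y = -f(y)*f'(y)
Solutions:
 f(y) = -sqrt(C1 + y^2)
 f(y) = sqrt(C1 + y^2)


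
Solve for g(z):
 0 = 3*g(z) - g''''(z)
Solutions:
 g(z) = C1*exp(-3^(1/4)*z) + C2*exp(3^(1/4)*z) + C3*sin(3^(1/4)*z) + C4*cos(3^(1/4)*z)


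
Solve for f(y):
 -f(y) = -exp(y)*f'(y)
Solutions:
 f(y) = C1*exp(-exp(-y))


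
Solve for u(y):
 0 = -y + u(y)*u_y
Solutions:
 u(y) = -sqrt(C1 + y^2)
 u(y) = sqrt(C1 + y^2)


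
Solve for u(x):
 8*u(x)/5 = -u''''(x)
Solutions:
 u(x) = (C1*sin(2^(1/4)*5^(3/4)*x/5) + C2*cos(2^(1/4)*5^(3/4)*x/5))*exp(-2^(1/4)*5^(3/4)*x/5) + (C3*sin(2^(1/4)*5^(3/4)*x/5) + C4*cos(2^(1/4)*5^(3/4)*x/5))*exp(2^(1/4)*5^(3/4)*x/5)


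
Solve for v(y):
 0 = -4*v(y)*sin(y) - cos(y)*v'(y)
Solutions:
 v(y) = C1*cos(y)^4


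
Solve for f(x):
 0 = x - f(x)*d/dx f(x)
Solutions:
 f(x) = -sqrt(C1 + x^2)
 f(x) = sqrt(C1 + x^2)


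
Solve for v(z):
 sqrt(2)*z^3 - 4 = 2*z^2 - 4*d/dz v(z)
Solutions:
 v(z) = C1 - sqrt(2)*z^4/16 + z^3/6 + z


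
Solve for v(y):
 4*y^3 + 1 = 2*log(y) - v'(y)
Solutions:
 v(y) = C1 - y^4 + 2*y*log(y) - 3*y


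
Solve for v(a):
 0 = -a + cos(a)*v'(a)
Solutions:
 v(a) = C1 + Integral(a/cos(a), a)


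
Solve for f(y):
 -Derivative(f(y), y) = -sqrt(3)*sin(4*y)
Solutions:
 f(y) = C1 - sqrt(3)*cos(4*y)/4


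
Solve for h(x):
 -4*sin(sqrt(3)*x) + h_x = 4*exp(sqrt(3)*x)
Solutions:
 h(x) = C1 + 4*sqrt(3)*exp(sqrt(3)*x)/3 - 4*sqrt(3)*cos(sqrt(3)*x)/3


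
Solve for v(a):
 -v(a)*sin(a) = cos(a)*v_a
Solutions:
 v(a) = C1*cos(a)


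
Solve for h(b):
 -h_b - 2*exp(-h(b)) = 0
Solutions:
 h(b) = log(C1 - 2*b)


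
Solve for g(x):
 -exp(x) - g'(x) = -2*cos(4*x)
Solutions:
 g(x) = C1 - exp(x) + sin(4*x)/2


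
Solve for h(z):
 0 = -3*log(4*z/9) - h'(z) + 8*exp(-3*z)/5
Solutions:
 h(z) = C1 - 3*z*log(z) + 3*z*(-2*log(2) + 1 + 2*log(3)) - 8*exp(-3*z)/15


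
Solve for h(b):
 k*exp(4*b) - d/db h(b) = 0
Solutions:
 h(b) = C1 + k*exp(4*b)/4


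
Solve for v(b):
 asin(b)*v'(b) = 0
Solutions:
 v(b) = C1


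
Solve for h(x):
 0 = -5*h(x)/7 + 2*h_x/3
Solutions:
 h(x) = C1*exp(15*x/14)


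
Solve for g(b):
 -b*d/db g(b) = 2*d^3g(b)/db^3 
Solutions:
 g(b) = C1 + Integral(C2*airyai(-2^(2/3)*b/2) + C3*airybi(-2^(2/3)*b/2), b)


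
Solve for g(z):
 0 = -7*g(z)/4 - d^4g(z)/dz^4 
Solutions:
 g(z) = (C1*sin(7^(1/4)*z/2) + C2*cos(7^(1/4)*z/2))*exp(-7^(1/4)*z/2) + (C3*sin(7^(1/4)*z/2) + C4*cos(7^(1/4)*z/2))*exp(7^(1/4)*z/2)


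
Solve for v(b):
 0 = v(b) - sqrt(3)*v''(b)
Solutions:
 v(b) = C1*exp(-3^(3/4)*b/3) + C2*exp(3^(3/4)*b/3)


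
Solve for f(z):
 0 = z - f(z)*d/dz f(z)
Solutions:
 f(z) = -sqrt(C1 + z^2)
 f(z) = sqrt(C1 + z^2)


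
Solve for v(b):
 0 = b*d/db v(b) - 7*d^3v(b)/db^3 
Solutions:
 v(b) = C1 + Integral(C2*airyai(7^(2/3)*b/7) + C3*airybi(7^(2/3)*b/7), b)


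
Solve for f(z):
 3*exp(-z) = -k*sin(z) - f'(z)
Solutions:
 f(z) = C1 + k*cos(z) + 3*exp(-z)


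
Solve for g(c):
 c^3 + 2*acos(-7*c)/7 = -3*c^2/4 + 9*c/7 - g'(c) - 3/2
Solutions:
 g(c) = C1 - c^4/4 - c^3/4 + 9*c^2/14 - 2*c*acos(-7*c)/7 - 3*c/2 - 2*sqrt(1 - 49*c^2)/49


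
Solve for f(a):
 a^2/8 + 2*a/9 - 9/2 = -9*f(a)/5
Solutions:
 f(a) = -5*a^2/72 - 10*a/81 + 5/2


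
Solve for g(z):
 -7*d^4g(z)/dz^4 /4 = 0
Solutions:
 g(z) = C1 + C2*z + C3*z^2 + C4*z^3


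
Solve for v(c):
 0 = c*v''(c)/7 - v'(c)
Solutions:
 v(c) = C1 + C2*c^8


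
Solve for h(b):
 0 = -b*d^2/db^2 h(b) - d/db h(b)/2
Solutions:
 h(b) = C1 + C2*sqrt(b)


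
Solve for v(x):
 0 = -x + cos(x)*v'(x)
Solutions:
 v(x) = C1 + Integral(x/cos(x), x)


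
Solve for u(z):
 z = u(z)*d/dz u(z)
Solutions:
 u(z) = -sqrt(C1 + z^2)
 u(z) = sqrt(C1 + z^2)
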